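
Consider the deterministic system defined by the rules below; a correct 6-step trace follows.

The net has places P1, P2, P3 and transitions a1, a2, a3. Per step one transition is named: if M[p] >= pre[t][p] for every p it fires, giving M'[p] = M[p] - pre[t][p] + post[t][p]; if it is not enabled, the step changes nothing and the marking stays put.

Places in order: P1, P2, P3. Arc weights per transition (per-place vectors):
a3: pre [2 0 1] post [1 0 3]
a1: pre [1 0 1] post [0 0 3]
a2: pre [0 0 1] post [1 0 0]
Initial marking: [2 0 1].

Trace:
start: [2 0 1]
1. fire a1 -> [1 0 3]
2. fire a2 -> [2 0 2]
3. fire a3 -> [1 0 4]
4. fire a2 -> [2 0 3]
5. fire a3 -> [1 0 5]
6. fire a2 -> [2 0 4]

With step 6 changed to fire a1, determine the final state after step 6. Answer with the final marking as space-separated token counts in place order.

(re-executing from step 6 with the substitution; state before step 6: [1 0 5])
6. fire a1 -> [0 0 7]

0 0 7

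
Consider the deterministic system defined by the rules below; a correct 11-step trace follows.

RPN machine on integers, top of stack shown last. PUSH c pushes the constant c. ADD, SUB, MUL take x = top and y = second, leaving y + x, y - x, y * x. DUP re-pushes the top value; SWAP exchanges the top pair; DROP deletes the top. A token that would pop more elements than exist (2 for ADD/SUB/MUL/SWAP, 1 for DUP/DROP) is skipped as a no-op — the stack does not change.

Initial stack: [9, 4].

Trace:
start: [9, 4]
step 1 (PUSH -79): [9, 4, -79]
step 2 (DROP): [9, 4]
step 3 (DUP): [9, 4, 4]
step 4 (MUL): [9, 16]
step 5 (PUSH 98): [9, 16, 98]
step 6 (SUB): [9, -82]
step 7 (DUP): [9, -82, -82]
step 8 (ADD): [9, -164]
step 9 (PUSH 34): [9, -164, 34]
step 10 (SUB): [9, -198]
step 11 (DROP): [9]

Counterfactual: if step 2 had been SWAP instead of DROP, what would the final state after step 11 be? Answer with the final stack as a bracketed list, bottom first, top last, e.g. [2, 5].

(re-executing from step 2 with the substitution; state before step 2: [9, 4, -79])
step 2 (SWAP): [9, -79, 4]
step 3 (DUP): [9, -79, 4, 4]
step 4 (MUL): [9, -79, 16]
step 5 (PUSH 98): [9, -79, 16, 98]
step 6 (SUB): [9, -79, -82]
step 7 (DUP): [9, -79, -82, -82]
step 8 (ADD): [9, -79, -164]
step 9 (PUSH 34): [9, -79, -164, 34]
step 10 (SUB): [9, -79, -198]
step 11 (DROP): [9, -79]

[9, -79]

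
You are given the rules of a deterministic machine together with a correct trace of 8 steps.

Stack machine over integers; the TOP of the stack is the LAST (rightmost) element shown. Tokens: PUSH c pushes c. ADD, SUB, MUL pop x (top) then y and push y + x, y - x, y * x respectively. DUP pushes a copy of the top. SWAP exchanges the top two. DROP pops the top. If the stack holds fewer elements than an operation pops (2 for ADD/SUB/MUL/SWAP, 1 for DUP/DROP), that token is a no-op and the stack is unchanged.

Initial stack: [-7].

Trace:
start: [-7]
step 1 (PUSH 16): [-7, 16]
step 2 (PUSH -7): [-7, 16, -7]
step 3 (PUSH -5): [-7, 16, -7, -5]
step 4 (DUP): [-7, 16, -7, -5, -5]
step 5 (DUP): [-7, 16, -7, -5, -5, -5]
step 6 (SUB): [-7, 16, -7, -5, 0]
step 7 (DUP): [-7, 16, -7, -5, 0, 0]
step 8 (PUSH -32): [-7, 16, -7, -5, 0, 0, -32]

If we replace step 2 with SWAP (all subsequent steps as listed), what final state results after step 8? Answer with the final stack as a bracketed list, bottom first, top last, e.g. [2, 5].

(re-executing from step 2 with the substitution; state before step 2: [-7, 16])
step 2 (SWAP): [16, -7]
step 3 (PUSH -5): [16, -7, -5]
step 4 (DUP): [16, -7, -5, -5]
step 5 (DUP): [16, -7, -5, -5, -5]
step 6 (SUB): [16, -7, -5, 0]
step 7 (DUP): [16, -7, -5, 0, 0]
step 8 (PUSH -32): [16, -7, -5, 0, 0, -32]

[16, -7, -5, 0, 0, -32]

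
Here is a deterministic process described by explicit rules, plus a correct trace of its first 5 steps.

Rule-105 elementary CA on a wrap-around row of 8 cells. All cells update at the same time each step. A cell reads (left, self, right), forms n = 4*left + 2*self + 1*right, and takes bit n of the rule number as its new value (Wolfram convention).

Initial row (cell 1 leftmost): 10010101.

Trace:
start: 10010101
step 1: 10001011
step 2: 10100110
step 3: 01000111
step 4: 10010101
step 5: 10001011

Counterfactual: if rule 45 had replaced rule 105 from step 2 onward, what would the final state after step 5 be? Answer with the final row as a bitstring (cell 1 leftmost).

10001011

(re-executing steps 2..5 under rule 45; state before step 2: 10001011)
step 2: 00101110
step 3: 10111000
step 4: 11100010
step 5: 10001011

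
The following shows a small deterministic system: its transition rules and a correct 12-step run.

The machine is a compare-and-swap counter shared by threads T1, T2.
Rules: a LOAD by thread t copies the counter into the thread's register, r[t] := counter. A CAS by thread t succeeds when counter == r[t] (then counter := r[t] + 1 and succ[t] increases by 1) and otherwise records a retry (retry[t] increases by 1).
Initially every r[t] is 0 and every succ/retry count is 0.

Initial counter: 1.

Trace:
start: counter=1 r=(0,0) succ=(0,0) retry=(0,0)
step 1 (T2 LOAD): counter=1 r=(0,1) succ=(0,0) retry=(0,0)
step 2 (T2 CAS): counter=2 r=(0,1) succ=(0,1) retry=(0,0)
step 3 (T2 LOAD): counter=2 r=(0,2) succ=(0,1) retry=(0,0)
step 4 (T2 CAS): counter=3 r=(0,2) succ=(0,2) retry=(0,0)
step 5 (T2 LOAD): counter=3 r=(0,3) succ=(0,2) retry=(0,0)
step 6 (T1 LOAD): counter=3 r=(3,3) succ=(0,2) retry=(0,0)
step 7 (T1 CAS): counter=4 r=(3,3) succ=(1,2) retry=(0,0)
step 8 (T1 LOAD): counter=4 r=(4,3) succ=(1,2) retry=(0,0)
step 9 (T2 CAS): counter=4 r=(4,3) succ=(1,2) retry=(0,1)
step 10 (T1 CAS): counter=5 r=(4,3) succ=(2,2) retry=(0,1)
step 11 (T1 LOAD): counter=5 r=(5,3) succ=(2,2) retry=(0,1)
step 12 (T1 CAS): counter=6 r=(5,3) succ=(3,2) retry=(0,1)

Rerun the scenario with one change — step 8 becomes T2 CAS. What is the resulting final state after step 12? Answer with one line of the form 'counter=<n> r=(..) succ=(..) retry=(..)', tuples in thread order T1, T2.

(re-executing from step 8 with the substitution; state before step 8: counter=4 r=(3,3) succ=(1,2) retry=(0,0))
step 8 (T2 CAS): counter=4 r=(3,3) succ=(1,2) retry=(0,1)
step 9 (T2 CAS): counter=4 r=(3,3) succ=(1,2) retry=(0,2)
step 10 (T1 CAS): counter=4 r=(3,3) succ=(1,2) retry=(1,2)
step 11 (T1 LOAD): counter=4 r=(4,3) succ=(1,2) retry=(1,2)
step 12 (T1 CAS): counter=5 r=(4,3) succ=(2,2) retry=(1,2)

counter=5 r=(4,3) succ=(2,2) retry=(1,2)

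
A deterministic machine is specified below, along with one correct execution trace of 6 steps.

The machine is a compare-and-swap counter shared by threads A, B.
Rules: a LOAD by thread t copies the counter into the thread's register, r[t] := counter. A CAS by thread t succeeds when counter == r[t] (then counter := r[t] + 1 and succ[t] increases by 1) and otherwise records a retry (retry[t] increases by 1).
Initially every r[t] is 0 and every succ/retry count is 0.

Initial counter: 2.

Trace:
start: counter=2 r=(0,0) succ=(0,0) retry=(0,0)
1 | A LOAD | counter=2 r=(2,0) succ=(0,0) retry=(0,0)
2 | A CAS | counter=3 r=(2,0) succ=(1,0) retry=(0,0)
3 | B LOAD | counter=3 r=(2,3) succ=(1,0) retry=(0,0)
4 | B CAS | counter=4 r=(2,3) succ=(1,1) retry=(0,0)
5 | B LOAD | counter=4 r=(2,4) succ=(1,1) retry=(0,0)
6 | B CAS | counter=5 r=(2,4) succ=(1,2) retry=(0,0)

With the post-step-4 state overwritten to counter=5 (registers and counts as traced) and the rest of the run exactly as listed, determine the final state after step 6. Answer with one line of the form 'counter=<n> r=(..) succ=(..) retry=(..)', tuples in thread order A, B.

state after step 4 := counter=5 r=(2,3) succ=(1,1) retry=(0,0)
5 | B LOAD | counter=5 r=(2,5) succ=(1,1) retry=(0,0)
6 | B CAS | counter=6 r=(2,5) succ=(1,2) retry=(0,0)

counter=6 r=(2,5) succ=(1,2) retry=(0,0)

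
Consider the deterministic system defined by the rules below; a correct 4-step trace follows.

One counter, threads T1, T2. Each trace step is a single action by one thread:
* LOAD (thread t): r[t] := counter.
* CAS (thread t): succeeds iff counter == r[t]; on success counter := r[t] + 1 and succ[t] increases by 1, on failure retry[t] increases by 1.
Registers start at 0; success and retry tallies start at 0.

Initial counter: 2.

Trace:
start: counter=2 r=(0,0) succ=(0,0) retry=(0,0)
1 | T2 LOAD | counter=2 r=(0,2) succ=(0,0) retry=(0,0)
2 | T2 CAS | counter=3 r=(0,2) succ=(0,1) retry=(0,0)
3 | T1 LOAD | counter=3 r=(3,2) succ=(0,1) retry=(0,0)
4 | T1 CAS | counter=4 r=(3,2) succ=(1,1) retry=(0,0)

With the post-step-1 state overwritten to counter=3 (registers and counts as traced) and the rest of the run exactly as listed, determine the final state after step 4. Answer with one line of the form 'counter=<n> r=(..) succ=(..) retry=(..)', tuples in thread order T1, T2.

counter=4 r=(3,2) succ=(1,0) retry=(0,1)

state after step 1 := counter=3 r=(0,2) succ=(0,0) retry=(0,0)
2 | T2 CAS | counter=3 r=(0,2) succ=(0,0) retry=(0,1)
3 | T1 LOAD | counter=3 r=(3,2) succ=(0,0) retry=(0,1)
4 | T1 CAS | counter=4 r=(3,2) succ=(1,0) retry=(0,1)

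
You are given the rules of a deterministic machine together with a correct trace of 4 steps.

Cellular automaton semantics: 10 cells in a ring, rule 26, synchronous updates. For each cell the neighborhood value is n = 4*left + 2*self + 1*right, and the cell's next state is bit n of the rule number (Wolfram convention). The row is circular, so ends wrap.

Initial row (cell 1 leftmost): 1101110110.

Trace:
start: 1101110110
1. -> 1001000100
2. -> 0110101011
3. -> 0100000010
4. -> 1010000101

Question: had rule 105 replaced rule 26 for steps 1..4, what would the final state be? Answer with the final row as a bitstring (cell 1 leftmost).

(re-executing steps 1..4 under rule 105; state before step 1: 1101110110)
1. -> 1111011111
2. -> 0001110000
3. -> 1101010111
4. -> 0110101100

0110101100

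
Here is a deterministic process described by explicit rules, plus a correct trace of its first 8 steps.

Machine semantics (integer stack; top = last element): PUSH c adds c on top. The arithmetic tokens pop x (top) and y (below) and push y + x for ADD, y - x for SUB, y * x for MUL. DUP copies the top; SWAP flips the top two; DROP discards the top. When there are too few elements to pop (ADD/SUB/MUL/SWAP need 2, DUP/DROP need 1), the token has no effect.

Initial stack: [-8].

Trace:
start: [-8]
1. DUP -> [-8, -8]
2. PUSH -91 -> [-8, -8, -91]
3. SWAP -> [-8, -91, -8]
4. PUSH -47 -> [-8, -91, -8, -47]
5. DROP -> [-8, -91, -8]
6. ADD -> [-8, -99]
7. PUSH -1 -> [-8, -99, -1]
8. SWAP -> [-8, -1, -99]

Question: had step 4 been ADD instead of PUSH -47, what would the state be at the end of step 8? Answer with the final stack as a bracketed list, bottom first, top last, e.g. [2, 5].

[-1, -8]

(re-executing from step 4 with the substitution; state before step 4: [-8, -91, -8])
4. ADD -> [-8, -99]
5. DROP -> [-8]
6. ADD -> [-8]
7. PUSH -1 -> [-8, -1]
8. SWAP -> [-1, -8]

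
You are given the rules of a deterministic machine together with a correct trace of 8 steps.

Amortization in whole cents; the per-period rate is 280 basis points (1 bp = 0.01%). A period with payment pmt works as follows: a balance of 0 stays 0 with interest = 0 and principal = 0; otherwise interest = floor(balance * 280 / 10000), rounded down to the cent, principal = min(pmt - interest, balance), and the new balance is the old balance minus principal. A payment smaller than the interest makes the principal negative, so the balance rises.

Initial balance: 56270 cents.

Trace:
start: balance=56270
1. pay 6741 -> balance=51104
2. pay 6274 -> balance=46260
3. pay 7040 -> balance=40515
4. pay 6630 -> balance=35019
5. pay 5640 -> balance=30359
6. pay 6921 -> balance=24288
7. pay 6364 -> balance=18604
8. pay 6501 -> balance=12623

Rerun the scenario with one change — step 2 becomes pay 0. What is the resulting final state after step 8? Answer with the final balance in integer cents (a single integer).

(re-executing from step 2 with the substitution; state before step 2: balance=51104)
2. pay 0 -> balance=52534
3. pay 7040 -> balance=46964
4. pay 6630 -> balance=41648
5. pay 5640 -> balance=37174
6. pay 6921 -> balance=31293
7. pay 6364 -> balance=25805
8. pay 6501 -> balance=20026

20026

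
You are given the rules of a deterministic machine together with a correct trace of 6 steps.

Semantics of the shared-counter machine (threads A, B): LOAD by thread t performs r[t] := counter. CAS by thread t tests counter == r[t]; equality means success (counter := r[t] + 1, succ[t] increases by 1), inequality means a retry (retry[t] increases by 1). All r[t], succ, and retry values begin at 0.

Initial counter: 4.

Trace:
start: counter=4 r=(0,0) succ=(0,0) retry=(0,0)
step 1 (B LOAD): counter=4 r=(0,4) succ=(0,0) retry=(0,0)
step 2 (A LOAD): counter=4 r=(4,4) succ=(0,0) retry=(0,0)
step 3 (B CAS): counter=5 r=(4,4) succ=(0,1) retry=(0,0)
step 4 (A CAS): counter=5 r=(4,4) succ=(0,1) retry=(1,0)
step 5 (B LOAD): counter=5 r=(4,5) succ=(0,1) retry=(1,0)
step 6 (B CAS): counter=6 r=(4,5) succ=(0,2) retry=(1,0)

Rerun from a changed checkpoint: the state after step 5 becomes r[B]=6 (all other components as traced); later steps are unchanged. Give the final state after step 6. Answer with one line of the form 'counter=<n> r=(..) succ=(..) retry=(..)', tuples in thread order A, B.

counter=5 r=(4,6) succ=(0,1) retry=(1,1)

state after step 5 := counter=5 r=(4,6) succ=(0,1) retry=(1,0)
step 6 (B CAS): counter=5 r=(4,6) succ=(0,1) retry=(1,1)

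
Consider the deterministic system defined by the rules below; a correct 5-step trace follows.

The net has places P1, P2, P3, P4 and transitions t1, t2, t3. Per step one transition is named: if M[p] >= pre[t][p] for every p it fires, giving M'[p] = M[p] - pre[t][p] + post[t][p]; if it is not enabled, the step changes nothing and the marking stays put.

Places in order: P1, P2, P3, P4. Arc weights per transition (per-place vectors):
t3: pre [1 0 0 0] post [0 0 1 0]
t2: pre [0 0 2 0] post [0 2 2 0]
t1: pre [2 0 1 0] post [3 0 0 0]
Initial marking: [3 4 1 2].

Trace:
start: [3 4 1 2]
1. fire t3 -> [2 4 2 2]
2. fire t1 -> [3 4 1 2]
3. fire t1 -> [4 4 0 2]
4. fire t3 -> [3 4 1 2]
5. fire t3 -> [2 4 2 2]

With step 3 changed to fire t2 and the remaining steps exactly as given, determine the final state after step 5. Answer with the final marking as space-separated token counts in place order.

1 4 3 2

(re-executing from step 3 with the substitution; state before step 3: [3 4 1 2])
3. fire t2 -> [3 4 1 2]
4. fire t3 -> [2 4 2 2]
5. fire t3 -> [1 4 3 2]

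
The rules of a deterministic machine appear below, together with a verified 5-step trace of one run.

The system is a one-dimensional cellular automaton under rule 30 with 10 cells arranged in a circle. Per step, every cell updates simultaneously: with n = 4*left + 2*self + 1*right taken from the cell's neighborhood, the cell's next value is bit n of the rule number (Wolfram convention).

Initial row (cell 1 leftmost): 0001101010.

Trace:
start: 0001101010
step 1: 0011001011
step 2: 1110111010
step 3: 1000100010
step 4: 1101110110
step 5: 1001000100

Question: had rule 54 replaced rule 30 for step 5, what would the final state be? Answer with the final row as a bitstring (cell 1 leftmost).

0010001001

(re-executing step 5 under rule 54; state before step 5: 1101110110)
step 5: 0010001001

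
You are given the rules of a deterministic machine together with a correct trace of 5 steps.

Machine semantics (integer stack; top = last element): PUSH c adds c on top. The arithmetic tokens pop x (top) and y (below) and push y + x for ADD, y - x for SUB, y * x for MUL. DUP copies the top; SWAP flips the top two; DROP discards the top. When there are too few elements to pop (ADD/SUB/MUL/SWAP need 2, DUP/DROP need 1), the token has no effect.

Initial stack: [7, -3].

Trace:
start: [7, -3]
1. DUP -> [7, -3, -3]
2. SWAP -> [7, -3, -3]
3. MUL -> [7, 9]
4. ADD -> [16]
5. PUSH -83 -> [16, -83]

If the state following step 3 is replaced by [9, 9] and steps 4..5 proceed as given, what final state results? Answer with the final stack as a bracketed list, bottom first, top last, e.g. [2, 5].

[18, -83]

state after step 3 := [9, 9]
4. ADD -> [18]
5. PUSH -83 -> [18, -83]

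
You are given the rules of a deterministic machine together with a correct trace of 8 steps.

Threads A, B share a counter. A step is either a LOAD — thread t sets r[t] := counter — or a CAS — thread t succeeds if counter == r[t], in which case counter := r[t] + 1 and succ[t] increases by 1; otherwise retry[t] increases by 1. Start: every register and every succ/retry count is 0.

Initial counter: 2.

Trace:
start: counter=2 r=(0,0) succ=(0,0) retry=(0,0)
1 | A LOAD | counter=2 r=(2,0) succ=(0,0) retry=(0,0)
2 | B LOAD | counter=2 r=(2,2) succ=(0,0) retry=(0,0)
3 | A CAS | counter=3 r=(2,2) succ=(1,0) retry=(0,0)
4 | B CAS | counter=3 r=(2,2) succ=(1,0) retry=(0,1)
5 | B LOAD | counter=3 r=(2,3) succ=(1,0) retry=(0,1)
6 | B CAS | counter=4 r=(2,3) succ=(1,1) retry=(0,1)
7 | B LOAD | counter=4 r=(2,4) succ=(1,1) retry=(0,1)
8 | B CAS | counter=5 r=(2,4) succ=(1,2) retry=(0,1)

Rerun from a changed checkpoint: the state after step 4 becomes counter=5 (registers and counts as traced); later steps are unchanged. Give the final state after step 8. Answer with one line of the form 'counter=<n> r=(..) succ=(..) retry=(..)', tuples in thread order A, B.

state after step 4 := counter=5 r=(2,2) succ=(1,0) retry=(0,1)
5 | B LOAD | counter=5 r=(2,5) succ=(1,0) retry=(0,1)
6 | B CAS | counter=6 r=(2,5) succ=(1,1) retry=(0,1)
7 | B LOAD | counter=6 r=(2,6) succ=(1,1) retry=(0,1)
8 | B CAS | counter=7 r=(2,6) succ=(1,2) retry=(0,1)

counter=7 r=(2,6) succ=(1,2) retry=(0,1)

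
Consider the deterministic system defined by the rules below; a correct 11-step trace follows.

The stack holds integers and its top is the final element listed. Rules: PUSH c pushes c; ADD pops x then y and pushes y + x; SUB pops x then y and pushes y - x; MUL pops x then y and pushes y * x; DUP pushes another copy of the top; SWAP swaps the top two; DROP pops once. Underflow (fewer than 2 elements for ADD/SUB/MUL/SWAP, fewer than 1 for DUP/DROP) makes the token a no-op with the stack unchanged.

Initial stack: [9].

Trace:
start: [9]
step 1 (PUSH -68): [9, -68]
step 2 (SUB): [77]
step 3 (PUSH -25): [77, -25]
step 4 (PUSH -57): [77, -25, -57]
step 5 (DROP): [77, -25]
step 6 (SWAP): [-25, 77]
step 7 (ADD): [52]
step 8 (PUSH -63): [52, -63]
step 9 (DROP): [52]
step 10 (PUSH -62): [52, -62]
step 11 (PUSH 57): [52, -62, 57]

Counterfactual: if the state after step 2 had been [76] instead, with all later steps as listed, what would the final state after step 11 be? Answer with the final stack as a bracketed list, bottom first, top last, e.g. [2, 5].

state after step 2 := [76]
step 3 (PUSH -25): [76, -25]
step 4 (PUSH -57): [76, -25, -57]
step 5 (DROP): [76, -25]
step 6 (SWAP): [-25, 76]
step 7 (ADD): [51]
step 8 (PUSH -63): [51, -63]
step 9 (DROP): [51]
step 10 (PUSH -62): [51, -62]
step 11 (PUSH 57): [51, -62, 57]

[51, -62, 57]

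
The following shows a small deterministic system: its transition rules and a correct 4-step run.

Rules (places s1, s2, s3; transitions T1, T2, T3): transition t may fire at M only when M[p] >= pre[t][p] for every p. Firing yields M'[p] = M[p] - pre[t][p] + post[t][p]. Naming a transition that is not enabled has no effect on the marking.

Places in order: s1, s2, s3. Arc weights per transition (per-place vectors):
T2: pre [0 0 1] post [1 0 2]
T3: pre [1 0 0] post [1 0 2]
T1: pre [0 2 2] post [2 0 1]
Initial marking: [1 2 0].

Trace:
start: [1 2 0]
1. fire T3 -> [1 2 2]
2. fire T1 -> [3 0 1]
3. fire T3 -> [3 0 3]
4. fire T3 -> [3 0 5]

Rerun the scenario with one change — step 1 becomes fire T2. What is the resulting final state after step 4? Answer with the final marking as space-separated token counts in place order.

1 2 4

(re-executing from step 1 with the substitution; state before step 1: [1 2 0])
1. fire T2 -> [1 2 0]
2. fire T1 -> [1 2 0]
3. fire T3 -> [1 2 2]
4. fire T3 -> [1 2 4]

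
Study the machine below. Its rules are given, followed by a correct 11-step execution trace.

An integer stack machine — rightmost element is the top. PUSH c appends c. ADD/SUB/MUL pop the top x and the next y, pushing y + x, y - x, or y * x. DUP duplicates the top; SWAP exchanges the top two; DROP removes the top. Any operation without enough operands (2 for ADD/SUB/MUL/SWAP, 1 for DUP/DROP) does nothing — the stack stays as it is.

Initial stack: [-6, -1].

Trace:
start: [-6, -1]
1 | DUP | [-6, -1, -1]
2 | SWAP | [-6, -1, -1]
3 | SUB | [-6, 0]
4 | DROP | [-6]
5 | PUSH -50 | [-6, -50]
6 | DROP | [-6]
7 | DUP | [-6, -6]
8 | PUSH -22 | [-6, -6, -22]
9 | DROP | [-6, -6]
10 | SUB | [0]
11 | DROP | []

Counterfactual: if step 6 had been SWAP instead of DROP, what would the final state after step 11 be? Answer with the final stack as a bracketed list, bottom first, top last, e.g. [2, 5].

[-50]

(re-executing from step 6 with the substitution; state before step 6: [-6, -50])
6 | SWAP | [-50, -6]
7 | DUP | [-50, -6, -6]
8 | PUSH -22 | [-50, -6, -6, -22]
9 | DROP | [-50, -6, -6]
10 | SUB | [-50, 0]
11 | DROP | [-50]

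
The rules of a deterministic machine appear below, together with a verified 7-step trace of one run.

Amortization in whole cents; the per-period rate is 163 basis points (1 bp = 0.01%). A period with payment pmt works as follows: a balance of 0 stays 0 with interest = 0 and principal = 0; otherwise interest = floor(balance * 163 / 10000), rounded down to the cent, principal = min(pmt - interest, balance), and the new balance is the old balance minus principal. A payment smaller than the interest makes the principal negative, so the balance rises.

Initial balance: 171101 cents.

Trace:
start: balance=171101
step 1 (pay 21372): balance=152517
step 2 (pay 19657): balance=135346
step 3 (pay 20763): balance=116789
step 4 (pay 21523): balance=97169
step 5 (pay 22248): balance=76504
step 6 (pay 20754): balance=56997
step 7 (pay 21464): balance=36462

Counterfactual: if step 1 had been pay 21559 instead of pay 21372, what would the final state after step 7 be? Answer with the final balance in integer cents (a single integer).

36254

(re-executing from step 1 with the substitution; state before step 1: balance=171101)
step 1 (pay 21559): balance=152330
step 2 (pay 19657): balance=135155
step 3 (pay 20763): balance=116595
step 4 (pay 21523): balance=96972
step 5 (pay 22248): balance=76304
step 6 (pay 20754): balance=56793
step 7 (pay 21464): balance=36254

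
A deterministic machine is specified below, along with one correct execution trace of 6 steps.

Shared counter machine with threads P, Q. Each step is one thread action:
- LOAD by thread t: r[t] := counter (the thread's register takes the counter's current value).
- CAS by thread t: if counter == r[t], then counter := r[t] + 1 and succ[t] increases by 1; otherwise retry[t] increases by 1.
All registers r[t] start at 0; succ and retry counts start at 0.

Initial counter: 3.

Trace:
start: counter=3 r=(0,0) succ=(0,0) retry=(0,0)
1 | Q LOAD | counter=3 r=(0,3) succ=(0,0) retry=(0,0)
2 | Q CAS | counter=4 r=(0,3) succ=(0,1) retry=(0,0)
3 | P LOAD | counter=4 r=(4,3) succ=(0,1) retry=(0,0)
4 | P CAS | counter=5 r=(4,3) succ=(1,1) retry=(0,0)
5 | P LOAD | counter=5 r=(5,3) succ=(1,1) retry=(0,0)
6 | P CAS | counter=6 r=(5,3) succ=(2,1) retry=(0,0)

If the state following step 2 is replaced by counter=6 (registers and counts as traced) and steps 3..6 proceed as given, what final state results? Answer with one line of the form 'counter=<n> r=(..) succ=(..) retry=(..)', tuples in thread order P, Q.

state after step 2 := counter=6 r=(0,3) succ=(0,1) retry=(0,0)
3 | P LOAD | counter=6 r=(6,3) succ=(0,1) retry=(0,0)
4 | P CAS | counter=7 r=(6,3) succ=(1,1) retry=(0,0)
5 | P LOAD | counter=7 r=(7,3) succ=(1,1) retry=(0,0)
6 | P CAS | counter=8 r=(7,3) succ=(2,1) retry=(0,0)

counter=8 r=(7,3) succ=(2,1) retry=(0,0)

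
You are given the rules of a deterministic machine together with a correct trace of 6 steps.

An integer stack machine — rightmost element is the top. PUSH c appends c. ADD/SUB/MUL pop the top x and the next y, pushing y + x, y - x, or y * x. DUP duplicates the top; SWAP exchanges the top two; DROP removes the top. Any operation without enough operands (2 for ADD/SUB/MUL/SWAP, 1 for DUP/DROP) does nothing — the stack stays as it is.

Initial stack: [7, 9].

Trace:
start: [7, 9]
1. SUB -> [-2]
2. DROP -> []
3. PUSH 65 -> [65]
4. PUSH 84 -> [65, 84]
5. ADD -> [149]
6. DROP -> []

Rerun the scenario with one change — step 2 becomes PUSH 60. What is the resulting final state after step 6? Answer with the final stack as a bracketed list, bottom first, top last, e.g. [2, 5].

(re-executing from step 2 with the substitution; state before step 2: [-2])
2. PUSH 60 -> [-2, 60]
3. PUSH 65 -> [-2, 60, 65]
4. PUSH 84 -> [-2, 60, 65, 84]
5. ADD -> [-2, 60, 149]
6. DROP -> [-2, 60]

[-2, 60]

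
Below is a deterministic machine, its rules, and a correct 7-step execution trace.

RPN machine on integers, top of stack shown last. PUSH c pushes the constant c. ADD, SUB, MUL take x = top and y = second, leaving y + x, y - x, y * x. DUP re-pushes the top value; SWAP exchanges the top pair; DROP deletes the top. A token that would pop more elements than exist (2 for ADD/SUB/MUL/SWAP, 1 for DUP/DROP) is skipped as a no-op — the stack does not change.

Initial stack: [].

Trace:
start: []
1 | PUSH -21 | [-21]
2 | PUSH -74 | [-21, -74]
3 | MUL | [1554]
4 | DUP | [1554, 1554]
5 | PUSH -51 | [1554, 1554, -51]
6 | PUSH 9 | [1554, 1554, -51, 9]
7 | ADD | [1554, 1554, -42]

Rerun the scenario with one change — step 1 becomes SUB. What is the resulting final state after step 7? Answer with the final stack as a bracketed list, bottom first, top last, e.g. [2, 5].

[-74, -74, -42]

(re-executing from step 1 with the substitution; state before step 1: [])
1 | SUB | []
2 | PUSH -74 | [-74]
3 | MUL | [-74]
4 | DUP | [-74, -74]
5 | PUSH -51 | [-74, -74, -51]
6 | PUSH 9 | [-74, -74, -51, 9]
7 | ADD | [-74, -74, -42]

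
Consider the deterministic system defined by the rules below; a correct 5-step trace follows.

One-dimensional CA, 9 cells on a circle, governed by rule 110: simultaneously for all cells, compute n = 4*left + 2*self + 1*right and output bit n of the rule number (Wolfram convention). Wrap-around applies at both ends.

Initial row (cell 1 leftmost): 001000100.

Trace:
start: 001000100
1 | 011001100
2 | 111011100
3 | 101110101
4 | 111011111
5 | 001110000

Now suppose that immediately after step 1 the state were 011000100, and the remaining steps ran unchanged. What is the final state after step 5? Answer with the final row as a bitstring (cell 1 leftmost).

000011100

state after step 1 := 011000100
2 | 111001100
3 | 101011101
4 | 111110111
5 | 000011100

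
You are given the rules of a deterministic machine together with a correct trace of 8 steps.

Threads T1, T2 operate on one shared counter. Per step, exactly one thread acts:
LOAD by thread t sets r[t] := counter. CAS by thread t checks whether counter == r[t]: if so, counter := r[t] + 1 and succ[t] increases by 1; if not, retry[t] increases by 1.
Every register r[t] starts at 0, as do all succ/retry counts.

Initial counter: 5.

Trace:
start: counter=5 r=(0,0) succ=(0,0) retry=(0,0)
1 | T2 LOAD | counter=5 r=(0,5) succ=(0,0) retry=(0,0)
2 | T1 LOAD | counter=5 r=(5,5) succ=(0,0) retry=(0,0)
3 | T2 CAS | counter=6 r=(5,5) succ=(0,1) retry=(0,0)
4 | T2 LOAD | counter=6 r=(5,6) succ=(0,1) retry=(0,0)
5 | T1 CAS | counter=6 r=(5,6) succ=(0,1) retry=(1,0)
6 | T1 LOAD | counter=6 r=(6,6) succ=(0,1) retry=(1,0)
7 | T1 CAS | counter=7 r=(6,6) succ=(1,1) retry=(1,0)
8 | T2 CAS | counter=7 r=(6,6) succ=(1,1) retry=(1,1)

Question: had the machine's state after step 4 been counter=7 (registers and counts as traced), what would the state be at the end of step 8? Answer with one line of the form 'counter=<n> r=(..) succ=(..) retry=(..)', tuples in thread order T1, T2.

counter=8 r=(7,6) succ=(1,1) retry=(1,1)

state after step 4 := counter=7 r=(5,6) succ=(0,1) retry=(0,0)
5 | T1 CAS | counter=7 r=(5,6) succ=(0,1) retry=(1,0)
6 | T1 LOAD | counter=7 r=(7,6) succ=(0,1) retry=(1,0)
7 | T1 CAS | counter=8 r=(7,6) succ=(1,1) retry=(1,0)
8 | T2 CAS | counter=8 r=(7,6) succ=(1,1) retry=(1,1)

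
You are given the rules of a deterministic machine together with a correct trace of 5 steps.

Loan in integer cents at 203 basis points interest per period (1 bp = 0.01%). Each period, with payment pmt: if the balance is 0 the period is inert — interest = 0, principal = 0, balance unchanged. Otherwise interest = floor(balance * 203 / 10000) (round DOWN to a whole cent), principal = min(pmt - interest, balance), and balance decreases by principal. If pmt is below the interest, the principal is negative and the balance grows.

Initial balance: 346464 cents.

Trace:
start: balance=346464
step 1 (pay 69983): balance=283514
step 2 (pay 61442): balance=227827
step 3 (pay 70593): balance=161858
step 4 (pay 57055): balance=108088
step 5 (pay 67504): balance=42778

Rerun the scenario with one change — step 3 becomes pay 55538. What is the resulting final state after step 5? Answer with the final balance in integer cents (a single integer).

58451

(re-executing from step 3 with the substitution; state before step 3: balance=227827)
step 3 (pay 55538): balance=176913
step 4 (pay 57055): balance=123449
step 5 (pay 67504): balance=58451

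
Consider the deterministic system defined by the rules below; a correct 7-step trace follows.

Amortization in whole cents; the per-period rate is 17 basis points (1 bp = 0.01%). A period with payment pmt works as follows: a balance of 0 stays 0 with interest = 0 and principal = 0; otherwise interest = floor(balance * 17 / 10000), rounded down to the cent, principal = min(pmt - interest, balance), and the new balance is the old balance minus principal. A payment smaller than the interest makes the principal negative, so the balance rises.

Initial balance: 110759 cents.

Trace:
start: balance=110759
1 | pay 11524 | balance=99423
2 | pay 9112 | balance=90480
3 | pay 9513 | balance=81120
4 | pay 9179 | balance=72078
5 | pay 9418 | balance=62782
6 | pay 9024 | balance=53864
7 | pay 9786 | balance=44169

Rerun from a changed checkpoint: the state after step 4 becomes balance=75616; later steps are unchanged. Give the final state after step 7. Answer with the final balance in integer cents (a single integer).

47725

state after step 4 := balance=75616
5 | pay 9418 | balance=66326
6 | pay 9024 | balance=57414
7 | pay 9786 | balance=47725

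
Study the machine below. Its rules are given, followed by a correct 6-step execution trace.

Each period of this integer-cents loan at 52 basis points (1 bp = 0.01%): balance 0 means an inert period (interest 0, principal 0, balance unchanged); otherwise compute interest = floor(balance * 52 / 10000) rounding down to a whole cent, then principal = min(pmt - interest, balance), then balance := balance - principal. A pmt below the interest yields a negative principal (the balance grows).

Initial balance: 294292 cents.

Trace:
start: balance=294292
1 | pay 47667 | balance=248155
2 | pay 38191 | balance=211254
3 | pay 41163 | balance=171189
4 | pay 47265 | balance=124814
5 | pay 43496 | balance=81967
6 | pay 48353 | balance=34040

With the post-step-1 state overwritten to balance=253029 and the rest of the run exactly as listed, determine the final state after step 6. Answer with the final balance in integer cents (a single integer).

state after step 1 := balance=253029
2 | pay 38191 | balance=216153
3 | pay 41163 | balance=176113
4 | pay 47265 | balance=129763
5 | pay 43496 | balance=86941
6 | pay 48353 | balance=39040

39040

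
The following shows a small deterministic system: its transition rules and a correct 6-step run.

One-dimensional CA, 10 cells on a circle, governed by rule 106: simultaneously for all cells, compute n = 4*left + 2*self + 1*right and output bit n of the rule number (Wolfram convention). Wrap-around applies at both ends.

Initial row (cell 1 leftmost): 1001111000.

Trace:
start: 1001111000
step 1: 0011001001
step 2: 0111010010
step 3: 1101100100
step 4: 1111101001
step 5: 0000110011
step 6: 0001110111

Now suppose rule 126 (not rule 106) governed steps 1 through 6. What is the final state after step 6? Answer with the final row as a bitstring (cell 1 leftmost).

(re-executing steps 1..6 under rule 126; state before step 1: 1001111000)
step 1: 1111001101
step 2: 0001111111
step 3: 1011000001
step 4: 1111100011
step 5: 0000110110
step 6: 0001111111

0001111111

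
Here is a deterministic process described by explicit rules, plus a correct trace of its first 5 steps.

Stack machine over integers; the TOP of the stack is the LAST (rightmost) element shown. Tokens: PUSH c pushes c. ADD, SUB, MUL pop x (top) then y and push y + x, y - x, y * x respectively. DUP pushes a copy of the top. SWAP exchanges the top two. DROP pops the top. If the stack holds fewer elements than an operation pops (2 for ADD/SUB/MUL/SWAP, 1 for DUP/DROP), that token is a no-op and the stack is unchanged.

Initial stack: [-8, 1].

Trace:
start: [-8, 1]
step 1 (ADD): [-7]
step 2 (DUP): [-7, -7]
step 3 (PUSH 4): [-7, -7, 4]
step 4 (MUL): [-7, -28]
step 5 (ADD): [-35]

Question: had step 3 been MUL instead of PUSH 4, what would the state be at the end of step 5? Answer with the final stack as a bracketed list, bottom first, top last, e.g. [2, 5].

(re-executing from step 3 with the substitution; state before step 3: [-7, -7])
step 3 (MUL): [49]
step 4 (MUL): [49]
step 5 (ADD): [49]

[49]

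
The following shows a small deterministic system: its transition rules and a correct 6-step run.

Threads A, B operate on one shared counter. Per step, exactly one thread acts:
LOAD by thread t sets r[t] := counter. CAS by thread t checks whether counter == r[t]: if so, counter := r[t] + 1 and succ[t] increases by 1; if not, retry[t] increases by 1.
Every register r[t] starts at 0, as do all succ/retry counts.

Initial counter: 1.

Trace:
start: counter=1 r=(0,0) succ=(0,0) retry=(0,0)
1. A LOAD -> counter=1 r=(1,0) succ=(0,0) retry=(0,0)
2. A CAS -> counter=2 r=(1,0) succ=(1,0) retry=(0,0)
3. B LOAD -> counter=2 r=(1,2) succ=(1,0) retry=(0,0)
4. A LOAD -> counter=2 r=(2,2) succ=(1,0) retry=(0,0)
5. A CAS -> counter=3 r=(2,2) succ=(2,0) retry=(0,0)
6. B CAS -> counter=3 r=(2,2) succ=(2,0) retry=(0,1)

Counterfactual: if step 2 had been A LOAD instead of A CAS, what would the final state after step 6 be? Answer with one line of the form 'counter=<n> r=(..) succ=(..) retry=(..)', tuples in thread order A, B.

(re-executing from step 2 with the substitution; state before step 2: counter=1 r=(1,0) succ=(0,0) retry=(0,0))
2. A LOAD -> counter=1 r=(1,0) succ=(0,0) retry=(0,0)
3. B LOAD -> counter=1 r=(1,1) succ=(0,0) retry=(0,0)
4. A LOAD -> counter=1 r=(1,1) succ=(0,0) retry=(0,0)
5. A CAS -> counter=2 r=(1,1) succ=(1,0) retry=(0,0)
6. B CAS -> counter=2 r=(1,1) succ=(1,0) retry=(0,1)

counter=2 r=(1,1) succ=(1,0) retry=(0,1)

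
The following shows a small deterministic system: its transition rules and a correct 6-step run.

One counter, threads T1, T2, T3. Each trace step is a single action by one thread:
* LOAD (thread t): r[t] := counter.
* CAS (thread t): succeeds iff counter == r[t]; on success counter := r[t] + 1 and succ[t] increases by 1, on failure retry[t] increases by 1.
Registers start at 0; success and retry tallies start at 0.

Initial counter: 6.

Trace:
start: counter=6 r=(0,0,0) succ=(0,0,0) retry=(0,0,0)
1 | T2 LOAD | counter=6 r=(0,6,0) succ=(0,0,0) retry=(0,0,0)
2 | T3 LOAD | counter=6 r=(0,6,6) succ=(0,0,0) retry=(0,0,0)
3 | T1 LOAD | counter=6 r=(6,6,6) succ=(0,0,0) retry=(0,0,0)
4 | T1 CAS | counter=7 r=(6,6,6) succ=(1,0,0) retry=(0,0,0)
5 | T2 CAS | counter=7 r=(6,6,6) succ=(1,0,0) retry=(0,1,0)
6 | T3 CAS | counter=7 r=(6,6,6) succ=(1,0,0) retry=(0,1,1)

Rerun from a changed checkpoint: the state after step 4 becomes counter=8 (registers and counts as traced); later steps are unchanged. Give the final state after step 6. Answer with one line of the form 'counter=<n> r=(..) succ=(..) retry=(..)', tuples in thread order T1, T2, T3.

state after step 4 := counter=8 r=(6,6,6) succ=(1,0,0) retry=(0,0,0)
5 | T2 CAS | counter=8 r=(6,6,6) succ=(1,0,0) retry=(0,1,0)
6 | T3 CAS | counter=8 r=(6,6,6) succ=(1,0,0) retry=(0,1,1)

counter=8 r=(6,6,6) succ=(1,0,0) retry=(0,1,1)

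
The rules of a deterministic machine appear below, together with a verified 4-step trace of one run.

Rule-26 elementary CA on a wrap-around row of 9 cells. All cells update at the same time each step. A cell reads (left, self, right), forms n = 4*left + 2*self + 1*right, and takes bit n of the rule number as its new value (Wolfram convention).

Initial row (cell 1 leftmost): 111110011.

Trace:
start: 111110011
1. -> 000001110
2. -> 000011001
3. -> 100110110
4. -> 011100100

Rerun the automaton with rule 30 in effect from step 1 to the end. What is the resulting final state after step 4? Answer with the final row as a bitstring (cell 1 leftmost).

011100100

(re-executing steps 1..4 under rule 30; state before step 1: 111110011)
1. -> 000001110
2. -> 000011001
3. -> 100110111
4. -> 011100100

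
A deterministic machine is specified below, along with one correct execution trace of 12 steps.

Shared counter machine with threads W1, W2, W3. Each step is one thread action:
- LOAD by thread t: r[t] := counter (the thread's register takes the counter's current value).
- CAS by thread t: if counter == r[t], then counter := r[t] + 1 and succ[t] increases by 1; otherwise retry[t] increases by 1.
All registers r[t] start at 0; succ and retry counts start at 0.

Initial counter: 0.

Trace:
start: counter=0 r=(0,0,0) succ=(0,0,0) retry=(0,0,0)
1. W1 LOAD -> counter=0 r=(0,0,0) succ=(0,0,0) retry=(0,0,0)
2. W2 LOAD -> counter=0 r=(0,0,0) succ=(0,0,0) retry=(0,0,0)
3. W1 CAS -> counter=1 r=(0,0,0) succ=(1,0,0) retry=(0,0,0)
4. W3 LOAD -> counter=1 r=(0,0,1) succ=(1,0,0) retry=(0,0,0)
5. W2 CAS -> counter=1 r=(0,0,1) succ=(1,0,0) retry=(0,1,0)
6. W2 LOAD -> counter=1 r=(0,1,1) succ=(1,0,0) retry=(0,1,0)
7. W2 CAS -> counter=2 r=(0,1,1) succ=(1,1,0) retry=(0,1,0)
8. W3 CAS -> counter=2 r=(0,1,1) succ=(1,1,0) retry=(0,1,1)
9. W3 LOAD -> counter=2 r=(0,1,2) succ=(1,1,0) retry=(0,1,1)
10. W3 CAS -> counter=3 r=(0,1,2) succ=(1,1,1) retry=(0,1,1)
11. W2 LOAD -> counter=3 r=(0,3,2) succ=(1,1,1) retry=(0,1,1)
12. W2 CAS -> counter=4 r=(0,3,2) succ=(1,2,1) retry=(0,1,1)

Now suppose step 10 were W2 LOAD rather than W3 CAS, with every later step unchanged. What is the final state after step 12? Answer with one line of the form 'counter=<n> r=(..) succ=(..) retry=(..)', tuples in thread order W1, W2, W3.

(re-executing from step 10 with the substitution; state before step 10: counter=2 r=(0,1,2) succ=(1,1,0) retry=(0,1,1))
10. W2 LOAD -> counter=2 r=(0,2,2) succ=(1,1,0) retry=(0,1,1)
11. W2 LOAD -> counter=2 r=(0,2,2) succ=(1,1,0) retry=(0,1,1)
12. W2 CAS -> counter=3 r=(0,2,2) succ=(1,2,0) retry=(0,1,1)

counter=3 r=(0,2,2) succ=(1,2,0) retry=(0,1,1)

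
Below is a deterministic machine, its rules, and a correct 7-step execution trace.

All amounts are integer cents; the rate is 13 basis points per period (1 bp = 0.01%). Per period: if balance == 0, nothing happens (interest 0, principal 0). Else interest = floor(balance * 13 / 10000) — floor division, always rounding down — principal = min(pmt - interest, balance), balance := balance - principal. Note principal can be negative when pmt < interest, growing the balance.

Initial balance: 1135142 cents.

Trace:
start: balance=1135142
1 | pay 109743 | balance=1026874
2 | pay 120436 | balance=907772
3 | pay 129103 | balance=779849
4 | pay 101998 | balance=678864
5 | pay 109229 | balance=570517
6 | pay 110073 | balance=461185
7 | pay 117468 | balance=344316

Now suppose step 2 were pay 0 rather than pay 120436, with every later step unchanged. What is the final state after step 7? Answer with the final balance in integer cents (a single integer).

465536

(re-executing from step 2 with the substitution; state before step 2: balance=1026874)
2 | pay 0 | balance=1028208
3 | pay 129103 | balance=900441
4 | pay 101998 | balance=799613
5 | pay 109229 | balance=691423
6 | pay 110073 | balance=582248
7 | pay 117468 | balance=465536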